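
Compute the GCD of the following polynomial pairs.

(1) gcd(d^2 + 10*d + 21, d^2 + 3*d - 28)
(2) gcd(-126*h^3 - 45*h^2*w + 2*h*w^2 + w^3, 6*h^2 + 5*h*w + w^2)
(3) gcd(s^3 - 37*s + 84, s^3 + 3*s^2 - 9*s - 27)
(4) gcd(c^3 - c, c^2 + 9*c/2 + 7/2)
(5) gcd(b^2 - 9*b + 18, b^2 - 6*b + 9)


(1) = gcd((d + 3)*(d + 7), (d - 4)*(d + 7)) = d + 7
(2) = gcd((-7*h + w)*(3*h + w)*(6*h + w), (2*h + w)*(3*h + w)) = 3*h + w
(3) = s - 3
(4) = c + 1
(5) = gcd((b - 6)*(b - 3), (b - 3)^2) = b - 3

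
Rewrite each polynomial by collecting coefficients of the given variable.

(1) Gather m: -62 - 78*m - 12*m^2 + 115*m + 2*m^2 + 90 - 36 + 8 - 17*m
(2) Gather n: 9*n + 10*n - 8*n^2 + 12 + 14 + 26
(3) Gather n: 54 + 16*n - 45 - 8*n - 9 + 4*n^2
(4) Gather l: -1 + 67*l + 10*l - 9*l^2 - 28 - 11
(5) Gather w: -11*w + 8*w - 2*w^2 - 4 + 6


(1) = -10*m^2 + 20*m
(2) = -8*n^2 + 19*n + 52
(3) = 4*n^2 + 8*n
(4) = -9*l^2 + 77*l - 40
(5) = -2*w^2 - 3*w + 2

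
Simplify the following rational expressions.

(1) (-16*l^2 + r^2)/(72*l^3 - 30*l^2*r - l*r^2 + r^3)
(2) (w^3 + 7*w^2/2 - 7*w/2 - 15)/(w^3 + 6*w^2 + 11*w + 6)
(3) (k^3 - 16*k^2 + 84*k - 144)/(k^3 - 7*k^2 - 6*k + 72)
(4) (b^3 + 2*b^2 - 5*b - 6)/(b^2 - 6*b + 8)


(1) = (4*l + r)/(-18*l^2 + 3*l*r + r^2)
(2) = (2*w^2 + w - 10)/(2*w^2 + 6*w + 4)
(3) = (k - 6)/(k + 3)
(4) = (b^2 + 4*b + 3)/(b - 4)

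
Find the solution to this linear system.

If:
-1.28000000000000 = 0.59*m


Then:
m = -2.17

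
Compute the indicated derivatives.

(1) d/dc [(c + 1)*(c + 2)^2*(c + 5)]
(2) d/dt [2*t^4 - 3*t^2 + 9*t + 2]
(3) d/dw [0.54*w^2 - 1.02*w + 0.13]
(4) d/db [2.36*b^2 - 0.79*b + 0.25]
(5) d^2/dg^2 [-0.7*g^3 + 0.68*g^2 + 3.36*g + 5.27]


(1) = 4*c^3 + 30*c^2 + 66*c + 44
(2) = 8*t^3 - 6*t + 9
(3) = 1.08*w - 1.02
(4) = 4.72*b - 0.79
(5) = 1.36 - 4.2*g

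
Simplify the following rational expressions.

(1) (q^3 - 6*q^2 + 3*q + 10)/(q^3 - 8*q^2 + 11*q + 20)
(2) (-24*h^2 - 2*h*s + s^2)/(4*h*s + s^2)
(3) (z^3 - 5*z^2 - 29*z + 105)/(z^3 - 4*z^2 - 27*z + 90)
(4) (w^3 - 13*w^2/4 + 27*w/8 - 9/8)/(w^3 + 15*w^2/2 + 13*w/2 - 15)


(1) = (q - 2)/(q - 4)
(2) = (-6*h + s)/s
(3) = (z - 7)/(z - 6)
(4) = (8*w^2 - 18*w + 9)/(8*w^2 + 68*w + 120)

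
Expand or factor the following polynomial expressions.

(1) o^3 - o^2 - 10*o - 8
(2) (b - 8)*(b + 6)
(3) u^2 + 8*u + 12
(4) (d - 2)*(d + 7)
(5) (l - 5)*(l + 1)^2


(1) = (o - 4)*(o + 1)*(o + 2)
(2) = b^2 - 2*b - 48
(3) = (u + 2)*(u + 6)
(4) = d^2 + 5*d - 14
(5) = l^3 - 3*l^2 - 9*l - 5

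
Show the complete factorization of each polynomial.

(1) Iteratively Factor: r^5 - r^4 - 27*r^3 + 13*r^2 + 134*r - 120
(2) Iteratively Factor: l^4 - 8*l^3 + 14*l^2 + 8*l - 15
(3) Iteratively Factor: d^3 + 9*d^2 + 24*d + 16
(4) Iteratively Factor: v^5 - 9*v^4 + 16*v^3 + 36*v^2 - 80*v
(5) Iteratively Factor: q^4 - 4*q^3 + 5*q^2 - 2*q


(1) = (r - 2)*(r^4 + r^3 - 25*r^2 - 37*r + 60) = (r - 2)*(r + 3)*(r^3 - 2*r^2 - 19*r + 20) = (r - 5)*(r - 2)*(r + 3)*(r^2 + 3*r - 4) = (r - 5)*(r - 2)*(r - 1)*(r + 3)*(r + 4)
(2) = (l - 1)*(l^3 - 7*l^2 + 7*l + 15) = (l - 1)*(l + 1)*(l^2 - 8*l + 15) = (l - 5)*(l - 1)*(l + 1)*(l - 3)
(3) = (d + 4)*(d^2 + 5*d + 4) = (d + 4)^2*(d + 1)
(4) = (v + 2)*(v^4 - 11*v^3 + 38*v^2 - 40*v) = (v - 2)*(v + 2)*(v^3 - 9*v^2 + 20*v) = (v - 4)*(v - 2)*(v + 2)*(v^2 - 5*v) = v*(v - 4)*(v - 2)*(v + 2)*(v - 5)
(5) = (q)*(q^3 - 4*q^2 + 5*q - 2) = q*(q - 1)*(q^2 - 3*q + 2) = q*(q - 1)^2*(q - 2)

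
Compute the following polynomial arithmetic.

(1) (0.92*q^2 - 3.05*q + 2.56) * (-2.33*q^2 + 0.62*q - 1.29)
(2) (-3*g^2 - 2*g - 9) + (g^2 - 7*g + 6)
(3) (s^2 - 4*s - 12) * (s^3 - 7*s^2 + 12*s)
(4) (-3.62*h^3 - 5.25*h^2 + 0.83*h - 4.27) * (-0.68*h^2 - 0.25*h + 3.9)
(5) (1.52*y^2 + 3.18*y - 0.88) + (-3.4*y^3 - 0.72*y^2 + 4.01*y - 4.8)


(1) = -2.1436*q^4 + 7.6769*q^3 - 9.0426*q^2 + 5.5217*q - 3.3024
(2) = -2*g^2 - 9*g - 3
(3) = s^5 - 11*s^4 + 28*s^3 + 36*s^2 - 144*s
(4) = 2.4616*h^5 + 4.475*h^4 - 13.3699*h^3 - 17.7789*h^2 + 4.3045*h - 16.653
(5) = -3.4*y^3 + 0.8*y^2 + 7.19*y - 5.68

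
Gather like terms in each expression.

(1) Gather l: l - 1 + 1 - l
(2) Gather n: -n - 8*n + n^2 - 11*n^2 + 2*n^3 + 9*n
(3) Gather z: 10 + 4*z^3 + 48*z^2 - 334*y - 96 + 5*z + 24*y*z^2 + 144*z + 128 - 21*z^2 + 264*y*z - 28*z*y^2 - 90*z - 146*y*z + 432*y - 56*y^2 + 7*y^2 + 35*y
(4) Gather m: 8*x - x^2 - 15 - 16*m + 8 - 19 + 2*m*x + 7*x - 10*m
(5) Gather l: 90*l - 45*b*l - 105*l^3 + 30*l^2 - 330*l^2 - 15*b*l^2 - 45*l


(1) = 0
(2) = 2*n^3 - 10*n^2
(3) = -49*y^2 + 133*y + 4*z^3 + z^2*(24*y + 27) + z*(-28*y^2 + 118*y + 59) + 42
(4) = m*(2*x - 26) - x^2 + 15*x - 26
(5) = -105*l^3 + l^2*(-15*b - 300) + l*(45 - 45*b)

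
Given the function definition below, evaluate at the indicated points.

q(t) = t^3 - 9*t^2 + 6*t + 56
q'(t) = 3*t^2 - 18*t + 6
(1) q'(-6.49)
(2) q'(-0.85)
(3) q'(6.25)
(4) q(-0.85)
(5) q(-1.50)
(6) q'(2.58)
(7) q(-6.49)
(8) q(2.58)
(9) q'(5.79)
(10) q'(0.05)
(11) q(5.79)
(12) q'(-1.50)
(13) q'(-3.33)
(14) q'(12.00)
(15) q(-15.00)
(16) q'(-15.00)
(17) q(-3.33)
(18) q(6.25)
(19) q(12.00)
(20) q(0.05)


(1) = 249.18
(2) = 23.47
(3) = 10.69
(4) = 43.78
(5) = 23.38
(6) = -20.47
(7) = -635.38
(8) = 28.75
(9) = 2.35
(10) = 5.11
(11) = -16.87
(12) = 39.75
(13) = 99.21
(14) = 222.00
(15) = -5434.00
(16) = 951.00
(17) = -100.71
(18) = -13.92
(19) = 560.00
(20) = 56.28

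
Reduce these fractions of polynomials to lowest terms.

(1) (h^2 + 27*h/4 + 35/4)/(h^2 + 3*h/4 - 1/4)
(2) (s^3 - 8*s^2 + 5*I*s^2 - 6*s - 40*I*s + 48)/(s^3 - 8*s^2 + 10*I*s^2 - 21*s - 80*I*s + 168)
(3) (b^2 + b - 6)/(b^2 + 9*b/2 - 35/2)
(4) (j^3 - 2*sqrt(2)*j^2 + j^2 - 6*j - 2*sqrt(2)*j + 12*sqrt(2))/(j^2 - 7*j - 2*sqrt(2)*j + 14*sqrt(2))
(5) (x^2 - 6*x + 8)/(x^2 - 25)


(1) = (4*h^2 + 27*h + 35)/(4*h^2 + 3*h - 1)
(2) = (s + 2*I)/(s + 7*I)
(3) = (2*b^2 + 2*b - 12)/(2*b^2 + 9*b - 35)
(4) = (j^2 + j - 6)/(j - 7)
(5) = (x^2 - 6*x + 8)/(x^2 - 25)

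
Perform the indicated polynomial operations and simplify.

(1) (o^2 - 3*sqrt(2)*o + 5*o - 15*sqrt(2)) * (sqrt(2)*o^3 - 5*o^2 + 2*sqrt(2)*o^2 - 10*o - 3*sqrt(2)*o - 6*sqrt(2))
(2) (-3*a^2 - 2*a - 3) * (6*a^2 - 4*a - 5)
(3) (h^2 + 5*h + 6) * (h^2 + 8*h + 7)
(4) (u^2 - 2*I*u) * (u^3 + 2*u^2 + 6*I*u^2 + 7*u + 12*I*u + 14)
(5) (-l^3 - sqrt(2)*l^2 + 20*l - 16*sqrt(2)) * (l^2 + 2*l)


(1) = sqrt(2)*o^5 - 11*o^4 + 7*sqrt(2)*o^4 - 77*o^3 + 22*sqrt(2)*o^3 - 92*o^2 + 84*sqrt(2)*o^2 + 126*o + 120*sqrt(2)*o + 180
(2) = -18*a^4 + 5*a^2 + 22*a + 15
(3) = h^4 + 13*h^3 + 53*h^2 + 83*h + 42
(4) = u^5 + 2*u^4 + 4*I*u^4 + 19*u^3 + 8*I*u^3 + 38*u^2 - 14*I*u^2 - 28*I*u
(5) = -l^5 - 2*l^4 - sqrt(2)*l^4 - 2*sqrt(2)*l^3 + 20*l^3 - 16*sqrt(2)*l^2 + 40*l^2 - 32*sqrt(2)*l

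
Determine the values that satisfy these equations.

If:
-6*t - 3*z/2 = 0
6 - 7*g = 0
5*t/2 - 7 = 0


Then:
g = 6/7
t = 14/5
z = -56/5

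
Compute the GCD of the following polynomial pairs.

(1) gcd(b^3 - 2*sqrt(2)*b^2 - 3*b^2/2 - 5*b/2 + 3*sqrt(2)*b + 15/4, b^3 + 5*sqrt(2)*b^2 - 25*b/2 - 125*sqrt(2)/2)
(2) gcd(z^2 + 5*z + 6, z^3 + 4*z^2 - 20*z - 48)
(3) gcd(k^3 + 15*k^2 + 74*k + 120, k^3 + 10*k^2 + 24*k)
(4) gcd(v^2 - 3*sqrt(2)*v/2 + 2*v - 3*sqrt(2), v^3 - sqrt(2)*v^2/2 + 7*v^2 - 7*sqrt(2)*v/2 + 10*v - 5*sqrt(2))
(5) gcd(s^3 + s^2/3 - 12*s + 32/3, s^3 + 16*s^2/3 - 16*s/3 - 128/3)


(1) = gcd((b - 3/2)*(b - 5*sqrt(2)/2)*(b + sqrt(2)/2), (b - 5*sqrt(2)/2)*(b + 5*sqrt(2)/2)*(b + 5*sqrt(2))) = b - 5*sqrt(2)/2
(2) = gcd((z + 2)*(z + 3), (z - 4)*(z + 2)*(z + 6)) = z + 2
(3) = gcd((k + 4)*(k + 5)*(k + 6), k*(k + 4)*(k + 6)) = k^2 + 10*k + 24
(4) = gcd((v + 2)*(v - 3*sqrt(2)/2), (v + 2)*(v + 5)*(v - sqrt(2)/2)) = v + 2
(5) = gcd((s - 8/3)*(s - 1)*(s + 4), (s - 8/3)*(s + 4)^2) = s^2 + 4*s/3 - 32/3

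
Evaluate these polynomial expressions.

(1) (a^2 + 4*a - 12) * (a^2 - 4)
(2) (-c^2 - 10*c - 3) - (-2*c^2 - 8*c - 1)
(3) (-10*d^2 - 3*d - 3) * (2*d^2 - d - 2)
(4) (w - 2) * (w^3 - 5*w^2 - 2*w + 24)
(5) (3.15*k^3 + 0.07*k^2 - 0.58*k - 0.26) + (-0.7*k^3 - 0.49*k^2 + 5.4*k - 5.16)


(1) = a^4 + 4*a^3 - 16*a^2 - 16*a + 48
(2) = c^2 - 2*c - 2
(3) = -20*d^4 + 4*d^3 + 17*d^2 + 9*d + 6
(4) = w^4 - 7*w^3 + 8*w^2 + 28*w - 48
(5) = 2.45*k^3 - 0.42*k^2 + 4.82*k - 5.42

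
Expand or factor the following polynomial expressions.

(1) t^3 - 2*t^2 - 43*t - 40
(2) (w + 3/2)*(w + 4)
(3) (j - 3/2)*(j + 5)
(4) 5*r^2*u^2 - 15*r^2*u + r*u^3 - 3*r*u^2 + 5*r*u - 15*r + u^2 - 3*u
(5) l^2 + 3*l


(1) = (t - 8)*(t + 1)*(t + 5)
(2) = w^2 + 11*w/2 + 6
(3) = j^2 + 7*j/2 - 15/2
(4) = (5*r + u)*(u - 3)*(r*u + 1)
(5) = l*(l + 3)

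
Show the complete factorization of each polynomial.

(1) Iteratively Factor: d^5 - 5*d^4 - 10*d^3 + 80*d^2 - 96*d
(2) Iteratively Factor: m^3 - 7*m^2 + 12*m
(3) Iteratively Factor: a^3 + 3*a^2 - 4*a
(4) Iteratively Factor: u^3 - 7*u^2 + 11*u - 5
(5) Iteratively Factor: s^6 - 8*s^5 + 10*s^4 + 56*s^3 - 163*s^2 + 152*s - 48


(1) = (d - 4)*(d^4 - d^3 - 14*d^2 + 24*d) = (d - 4)*(d - 3)*(d^3 + 2*d^2 - 8*d) = (d - 4)*(d - 3)*(d - 2)*(d^2 + 4*d) = d*(d - 4)*(d - 3)*(d - 2)*(d + 4)
(2) = (m)*(m^2 - 7*m + 12) = m*(m - 4)*(m - 3)
(3) = (a)*(a^2 + 3*a - 4) = a*(a + 4)*(a - 1)
(4) = (u - 1)*(u^2 - 6*u + 5) = (u - 1)^2*(u - 5)
(5) = (s - 1)*(s^5 - 7*s^4 + 3*s^3 + 59*s^2 - 104*s + 48) = (s - 4)*(s - 1)*(s^4 - 3*s^3 - 9*s^2 + 23*s - 12) = (s - 4)*(s - 1)^2*(s^3 - 2*s^2 - 11*s + 12) = (s - 4)*(s - 1)^3*(s^2 - s - 12) = (s - 4)*(s - 1)^3*(s + 3)*(s - 4)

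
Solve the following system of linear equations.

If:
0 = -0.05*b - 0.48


Then:
b = -9.60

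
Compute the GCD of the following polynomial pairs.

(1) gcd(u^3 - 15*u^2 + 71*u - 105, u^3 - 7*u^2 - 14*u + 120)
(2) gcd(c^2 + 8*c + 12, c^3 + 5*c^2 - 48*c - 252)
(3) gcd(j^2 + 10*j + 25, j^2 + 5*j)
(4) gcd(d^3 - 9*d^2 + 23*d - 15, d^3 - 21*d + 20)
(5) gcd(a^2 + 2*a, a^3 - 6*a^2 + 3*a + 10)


(1) = u - 5
(2) = c + 6
(3) = j + 5
(4) = gcd((d - 5)*(d - 3)*(d - 1), (d - 4)*(d - 1)*(d + 5)) = d - 1
(5) = gcd(a*(a + 2), (a - 5)*(a - 2)*(a + 1)) = 1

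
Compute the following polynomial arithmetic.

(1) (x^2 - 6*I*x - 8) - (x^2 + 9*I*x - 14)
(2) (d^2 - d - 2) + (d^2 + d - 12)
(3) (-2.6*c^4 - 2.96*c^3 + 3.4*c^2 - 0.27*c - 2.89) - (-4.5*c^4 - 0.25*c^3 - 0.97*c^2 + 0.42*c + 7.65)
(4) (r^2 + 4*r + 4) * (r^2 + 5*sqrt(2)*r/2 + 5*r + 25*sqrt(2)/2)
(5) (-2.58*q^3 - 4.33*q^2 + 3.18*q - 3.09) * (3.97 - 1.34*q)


(1) = -15*I*x + 6
(2) = 2*d^2 - 14
(3) = 1.9*c^4 - 2.71*c^3 + 4.37*c^2 - 0.69*c - 10.54
(4) = r^4 + 5*sqrt(2)*r^3/2 + 9*r^3 + 24*r^2 + 45*sqrt(2)*r^2/2 + 20*r + 60*sqrt(2)*r + 50*sqrt(2)
(5) = 3.4572*q^4 - 4.4404*q^3 - 21.4513*q^2 + 16.7652*q - 12.2673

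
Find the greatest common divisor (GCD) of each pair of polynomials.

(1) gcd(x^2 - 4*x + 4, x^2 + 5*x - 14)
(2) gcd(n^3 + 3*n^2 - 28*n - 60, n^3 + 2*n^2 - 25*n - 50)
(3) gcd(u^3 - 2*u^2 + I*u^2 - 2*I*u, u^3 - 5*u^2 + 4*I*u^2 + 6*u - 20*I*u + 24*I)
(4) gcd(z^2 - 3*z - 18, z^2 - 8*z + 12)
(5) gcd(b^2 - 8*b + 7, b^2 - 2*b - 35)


(1) = gcd((x - 2)^2, (x - 2)*(x + 7)) = x - 2
(2) = gcd((n - 5)*(n + 2)*(n + 6), (n - 5)*(n + 2)*(n + 5)) = n^2 - 3*n - 10
(3) = u - 2
(4) = gcd((z - 6)*(z + 3), (z - 6)*(z - 2)) = z - 6
(5) = gcd((b - 7)*(b - 1), (b - 7)*(b + 5)) = b - 7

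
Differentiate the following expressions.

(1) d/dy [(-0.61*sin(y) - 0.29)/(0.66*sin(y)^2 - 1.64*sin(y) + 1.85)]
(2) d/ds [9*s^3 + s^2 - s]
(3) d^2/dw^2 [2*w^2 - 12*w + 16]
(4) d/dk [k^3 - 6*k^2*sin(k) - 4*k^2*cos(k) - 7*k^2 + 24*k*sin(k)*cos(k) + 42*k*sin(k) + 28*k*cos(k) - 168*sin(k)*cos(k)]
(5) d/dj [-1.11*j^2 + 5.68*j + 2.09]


(1) = (0.4026*sin(y)^2 + 0.3828*sin(y) - 1.6041)*cos(y)/(0.4356*sin(y)^4 - 2.1648*sin(y)^3 + 5.1316*sin(y)^2 - 6.068*sin(y) + 3.4225)
(2) = 27*s^2 + 2*s - 1
(3) = 4
(4) = 4*k^2*sin(k) - 6*k^2*cos(k) + 3*k^2 - 40*k*sin(k) + 34*k*cos(k) + 24*k*cos(2*k) - 14*k + 42*sin(k) + 12*sin(2*k) + 28*cos(k) - 168*cos(2*k)
(5) = 5.68 - 2.22*j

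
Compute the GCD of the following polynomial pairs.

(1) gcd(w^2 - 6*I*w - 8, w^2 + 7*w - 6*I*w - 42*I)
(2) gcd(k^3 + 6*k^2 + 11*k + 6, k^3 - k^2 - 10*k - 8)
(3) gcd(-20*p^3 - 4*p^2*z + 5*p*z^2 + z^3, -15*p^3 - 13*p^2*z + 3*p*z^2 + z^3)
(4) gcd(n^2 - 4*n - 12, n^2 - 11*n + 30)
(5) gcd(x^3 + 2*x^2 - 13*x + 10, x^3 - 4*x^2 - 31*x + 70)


(1) = 1
(2) = k^2 + 3*k + 2
(3) = gcd((-2*p + z)*(2*p + z)*(5*p + z), (-3*p + z)*(p + z)*(5*p + z)) = 5*p + z
(4) = gcd((n - 6)*(n + 2), (n - 6)*(n - 5)) = n - 6
(5) = gcd((x - 2)*(x - 1)*(x + 5), (x - 7)*(x - 2)*(x + 5)) = x^2 + 3*x - 10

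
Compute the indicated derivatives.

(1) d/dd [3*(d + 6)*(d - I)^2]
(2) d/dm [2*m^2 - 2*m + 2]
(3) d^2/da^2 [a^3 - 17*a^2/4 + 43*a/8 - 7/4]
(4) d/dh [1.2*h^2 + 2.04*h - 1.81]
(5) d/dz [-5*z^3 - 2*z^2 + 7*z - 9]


(1) = 3*(d - I)*(3*d + 12 - I)
(2) = 4*m - 2
(3) = 6*a - 17/2
(4) = 2.4*h + 2.04
(5) = -15*z^2 - 4*z + 7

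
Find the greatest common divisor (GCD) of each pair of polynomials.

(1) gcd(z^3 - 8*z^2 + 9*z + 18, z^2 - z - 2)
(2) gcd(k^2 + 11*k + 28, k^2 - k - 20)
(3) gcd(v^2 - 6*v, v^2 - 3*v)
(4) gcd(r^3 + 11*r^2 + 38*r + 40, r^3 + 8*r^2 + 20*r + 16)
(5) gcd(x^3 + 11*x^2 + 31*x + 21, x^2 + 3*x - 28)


(1) = gcd((z - 6)*(z - 3)*(z + 1), (z - 2)*(z + 1)) = z + 1
(2) = k + 4
(3) = gcd(v*(v - 6), v*(v - 3)) = v
(4) = gcd((r + 2)*(r + 4)*(r + 5), (r + 2)^2*(r + 4)) = r^2 + 6*r + 8
(5) = gcd((x + 1)*(x + 3)*(x + 7), (x - 4)*(x + 7)) = x + 7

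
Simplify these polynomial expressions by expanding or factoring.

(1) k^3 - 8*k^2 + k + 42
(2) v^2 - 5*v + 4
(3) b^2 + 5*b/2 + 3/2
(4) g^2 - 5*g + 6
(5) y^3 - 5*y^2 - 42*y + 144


(1) = (k - 7)*(k - 3)*(k + 2)
(2) = (v - 4)*(v - 1)
(3) = (b + 1)*(b + 3/2)
(4) = (g - 3)*(g - 2)
(5) = (y - 8)*(y - 3)*(y + 6)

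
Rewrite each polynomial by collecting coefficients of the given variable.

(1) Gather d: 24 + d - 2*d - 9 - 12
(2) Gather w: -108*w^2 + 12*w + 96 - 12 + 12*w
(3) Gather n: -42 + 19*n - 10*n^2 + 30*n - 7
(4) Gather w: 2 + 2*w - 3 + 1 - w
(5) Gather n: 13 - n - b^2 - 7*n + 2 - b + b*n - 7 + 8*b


(1) = 3 - d
(2) = -108*w^2 + 24*w + 84
(3) = -10*n^2 + 49*n - 49
(4) = w
(5) = -b^2 + 7*b + n*(b - 8) + 8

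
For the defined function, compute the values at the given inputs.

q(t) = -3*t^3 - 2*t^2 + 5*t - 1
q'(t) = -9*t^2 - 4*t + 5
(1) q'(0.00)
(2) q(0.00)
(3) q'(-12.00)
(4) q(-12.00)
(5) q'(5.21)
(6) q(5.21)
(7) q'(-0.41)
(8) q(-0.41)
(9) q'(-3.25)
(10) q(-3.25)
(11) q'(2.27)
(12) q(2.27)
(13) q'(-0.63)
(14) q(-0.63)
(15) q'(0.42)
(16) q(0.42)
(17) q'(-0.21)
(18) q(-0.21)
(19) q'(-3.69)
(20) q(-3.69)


(1) = 5.00
(2) = -1.00
(3) = -1243.00
(4) = 4835.00
(5) = -260.14
(6) = -453.50
(7) = 5.13
(8) = -3.18
(9) = -77.06
(10) = 64.61
(11) = -50.46
(12) = -35.05
(13) = 3.95
(14) = -4.19
(15) = 1.73
(16) = 0.52
(17) = 5.44
(18) = -2.11
(19) = -102.78
(20) = 104.05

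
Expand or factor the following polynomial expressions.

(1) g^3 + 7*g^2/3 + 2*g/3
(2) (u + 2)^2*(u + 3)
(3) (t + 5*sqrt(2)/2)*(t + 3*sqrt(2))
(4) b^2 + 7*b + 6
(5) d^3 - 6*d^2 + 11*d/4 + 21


(1) = g*(g + 1/3)*(g + 2)
(2) = u^3 + 7*u^2 + 16*u + 12
(3) = t^2 + 11*sqrt(2)*t/2 + 15
(4) = (b + 1)*(b + 6)
(5) = (d - 4)*(d - 7/2)*(d + 3/2)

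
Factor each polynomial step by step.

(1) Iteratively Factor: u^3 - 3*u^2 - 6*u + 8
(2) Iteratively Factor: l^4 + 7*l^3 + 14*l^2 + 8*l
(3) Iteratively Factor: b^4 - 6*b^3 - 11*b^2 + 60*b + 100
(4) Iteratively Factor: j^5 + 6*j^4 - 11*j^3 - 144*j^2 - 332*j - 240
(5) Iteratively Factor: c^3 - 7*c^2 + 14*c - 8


(1) = (u - 1)*(u^2 - 2*u - 8) = (u - 4)*(u - 1)*(u + 2)
(2) = (l + 1)*(l^3 + 6*l^2 + 8*l) = l*(l + 1)*(l^2 + 6*l + 8) = l*(l + 1)*(l + 4)*(l + 2)
(3) = (b + 2)*(b^3 - 8*b^2 + 5*b + 50) = (b + 2)^2*(b^2 - 10*b + 25) = (b - 5)*(b + 2)^2*(b - 5)
(4) = (j + 2)*(j^4 + 4*j^3 - 19*j^2 - 106*j - 120) = (j + 2)*(j + 4)*(j^3 - 19*j - 30) = (j + 2)^2*(j + 4)*(j^2 - 2*j - 15) = (j - 5)*(j + 2)^2*(j + 4)*(j + 3)
(5) = (c - 4)*(c^2 - 3*c + 2) = (c - 4)*(c - 2)*(c - 1)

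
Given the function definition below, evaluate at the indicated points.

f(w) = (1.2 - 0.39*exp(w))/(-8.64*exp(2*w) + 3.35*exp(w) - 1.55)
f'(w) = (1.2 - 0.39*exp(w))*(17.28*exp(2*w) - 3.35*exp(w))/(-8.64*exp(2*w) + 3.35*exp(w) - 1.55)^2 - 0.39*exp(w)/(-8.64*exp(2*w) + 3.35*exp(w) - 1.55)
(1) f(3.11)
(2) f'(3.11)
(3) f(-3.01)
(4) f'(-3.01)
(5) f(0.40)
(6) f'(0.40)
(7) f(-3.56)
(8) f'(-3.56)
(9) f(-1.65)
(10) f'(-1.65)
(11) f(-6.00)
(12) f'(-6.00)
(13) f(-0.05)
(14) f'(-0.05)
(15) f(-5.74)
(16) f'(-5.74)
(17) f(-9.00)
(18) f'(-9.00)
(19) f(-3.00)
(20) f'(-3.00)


(1) = 0.00
(2) = -0.00
(3) = -0.84
(4) = -0.06
(5) = -0.04
(6) = 0.12
(7) = -0.81
(8) = -0.04
(9) = -0.92
(10) = 0.06
(11) = -0.78
(12) = -0.00
(13) = -0.13
(14) = 0.33
(15) = -0.78
(16) = -0.00
(17) = -0.77
(18) = -0.00
(19) = -0.84
(20) = -0.06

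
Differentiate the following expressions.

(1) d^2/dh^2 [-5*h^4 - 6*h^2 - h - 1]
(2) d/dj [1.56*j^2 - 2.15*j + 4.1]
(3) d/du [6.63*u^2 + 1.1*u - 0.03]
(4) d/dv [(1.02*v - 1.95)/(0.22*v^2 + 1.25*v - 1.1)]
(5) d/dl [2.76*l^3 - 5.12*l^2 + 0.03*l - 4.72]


(1) = -60*h^2 - 12
(2) = 3.12*j - 2.15
(3) = 13.26*u + 1.1
(4) = (-0.2244*v^2 + 0.858*v + 1.3155)/(0.0484*v^4 + 0.55*v^3 + 1.0785*v^2 - 2.75*v + 1.21)
(5) = 8.28*l^2 - 10.24*l + 0.03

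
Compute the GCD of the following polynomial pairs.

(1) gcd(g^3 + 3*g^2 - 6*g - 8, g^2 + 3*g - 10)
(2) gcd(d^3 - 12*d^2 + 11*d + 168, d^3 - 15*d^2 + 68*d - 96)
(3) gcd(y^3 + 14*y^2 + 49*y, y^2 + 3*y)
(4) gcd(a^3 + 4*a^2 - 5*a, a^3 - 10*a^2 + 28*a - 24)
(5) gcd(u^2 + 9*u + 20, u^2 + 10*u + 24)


(1) = gcd((g - 2)*(g + 1)*(g + 4), (g - 2)*(g + 5)) = g - 2
(2) = d - 8
(3) = y
(4) = 1
(5) = u + 4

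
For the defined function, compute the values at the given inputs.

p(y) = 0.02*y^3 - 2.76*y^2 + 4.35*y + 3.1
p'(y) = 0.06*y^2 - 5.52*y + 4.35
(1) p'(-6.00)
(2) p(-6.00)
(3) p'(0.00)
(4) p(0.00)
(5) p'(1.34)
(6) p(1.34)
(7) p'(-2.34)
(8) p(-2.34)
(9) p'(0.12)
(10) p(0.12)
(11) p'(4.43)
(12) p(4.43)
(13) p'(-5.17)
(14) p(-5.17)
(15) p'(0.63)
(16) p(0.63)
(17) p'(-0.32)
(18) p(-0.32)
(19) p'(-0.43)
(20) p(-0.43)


(1) = 39.63
(2) = -126.68
(3) = 4.35
(4) = 3.10
(5) = -2.94
(6) = 4.02
(7) = 17.60
(8) = -22.45
(9) = 3.69
(10) = 3.58
(11) = -18.93
(12) = -30.06
(13) = 34.49
(14) = -95.93
(15) = 0.90
(16) = 4.75
(17) = 6.12
(18) = 1.42
(19) = 6.73
(20) = 0.72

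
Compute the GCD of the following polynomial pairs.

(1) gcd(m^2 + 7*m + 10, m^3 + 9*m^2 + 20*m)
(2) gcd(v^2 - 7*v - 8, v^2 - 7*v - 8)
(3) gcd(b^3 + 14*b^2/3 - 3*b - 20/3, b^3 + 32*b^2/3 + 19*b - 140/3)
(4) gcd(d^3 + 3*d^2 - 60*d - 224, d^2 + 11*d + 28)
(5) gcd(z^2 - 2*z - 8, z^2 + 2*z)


(1) = m + 5
(2) = v^2 - 7*v - 8
(3) = b^2 + 11*b/3 - 20/3
(4) = gcd((d - 8)*(d + 4)*(d + 7), (d + 4)*(d + 7)) = d^2 + 11*d + 28
(5) = z + 2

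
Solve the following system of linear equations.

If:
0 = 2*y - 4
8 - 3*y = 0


Then:
No Solution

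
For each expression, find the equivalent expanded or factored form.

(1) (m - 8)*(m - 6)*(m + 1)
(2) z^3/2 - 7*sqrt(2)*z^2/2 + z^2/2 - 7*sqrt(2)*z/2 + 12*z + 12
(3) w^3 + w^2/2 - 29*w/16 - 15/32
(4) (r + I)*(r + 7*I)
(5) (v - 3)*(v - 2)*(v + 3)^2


(1) = m^3 - 13*m^2 + 34*m + 48
(2) = (z/2 + 1/2)*(z - 4*sqrt(2))*(z - 3*sqrt(2))
(3) = (w - 5/4)*(w + 1/4)*(w + 3/2)
(4) = r^2 + 8*I*r - 7
(5) = v^4 + v^3 - 15*v^2 - 9*v + 54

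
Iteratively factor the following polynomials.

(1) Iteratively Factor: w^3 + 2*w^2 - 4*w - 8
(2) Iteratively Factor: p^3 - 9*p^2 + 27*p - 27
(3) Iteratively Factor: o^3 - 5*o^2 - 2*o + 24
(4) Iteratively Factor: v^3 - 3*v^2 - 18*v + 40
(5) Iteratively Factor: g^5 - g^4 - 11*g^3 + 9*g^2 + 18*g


(1) = (w + 2)*(w^2 - 4) = (w - 2)*(w + 2)*(w + 2)
(2) = (p - 3)*(p^2 - 6*p + 9) = (p - 3)^2*(p - 3)
(3) = (o - 4)*(o^2 - o - 6) = (o - 4)*(o + 2)*(o - 3)
(4) = (v - 2)*(v^2 - v - 20) = (v - 2)*(v + 4)*(v - 5)
(5) = (g - 3)*(g^4 + 2*g^3 - 5*g^2 - 6*g) = g*(g - 3)*(g^3 + 2*g^2 - 5*g - 6) = g*(g - 3)*(g - 2)*(g^2 + 4*g + 3) = g*(g - 3)*(g - 2)*(g + 3)*(g + 1)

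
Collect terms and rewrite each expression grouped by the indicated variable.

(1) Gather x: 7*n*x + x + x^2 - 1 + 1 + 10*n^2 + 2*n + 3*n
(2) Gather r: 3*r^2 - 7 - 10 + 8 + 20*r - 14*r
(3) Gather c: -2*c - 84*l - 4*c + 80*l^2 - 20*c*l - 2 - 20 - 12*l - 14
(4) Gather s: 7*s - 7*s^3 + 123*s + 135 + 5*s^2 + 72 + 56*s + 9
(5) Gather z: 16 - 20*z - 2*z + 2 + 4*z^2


(1) = 10*n^2 + 5*n + x^2 + x*(7*n + 1)
(2) = 3*r^2 + 6*r - 9
(3) = c*(-20*l - 6) + 80*l^2 - 96*l - 36
(4) = -7*s^3 + 5*s^2 + 186*s + 216
(5) = 4*z^2 - 22*z + 18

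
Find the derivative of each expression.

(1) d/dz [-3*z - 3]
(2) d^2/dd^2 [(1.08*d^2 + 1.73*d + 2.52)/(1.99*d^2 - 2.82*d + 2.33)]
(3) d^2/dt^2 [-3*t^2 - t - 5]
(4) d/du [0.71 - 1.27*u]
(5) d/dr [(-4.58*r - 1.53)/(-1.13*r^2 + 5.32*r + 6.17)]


(1) = -3
(2) = (25.823434*d^3 + 29.830896*d^2 - 132.979362*d + 51.171828)/(7.880599*d^6 - 33.502446*d^5 + 75.156927*d^4 - 100.878732*d^3 + 87.997809*d^2 - 45.928494*d + 12.649337)
(3) = -6
(4) = -1.27000000000000
(5) = (5.1754*r^2 - 24.3656*r - (2.26*r - 5.32)*(4.58*r + 1.53) - 28.2586)/(-1.13*r^2 + 5.32*r + 6.17)^2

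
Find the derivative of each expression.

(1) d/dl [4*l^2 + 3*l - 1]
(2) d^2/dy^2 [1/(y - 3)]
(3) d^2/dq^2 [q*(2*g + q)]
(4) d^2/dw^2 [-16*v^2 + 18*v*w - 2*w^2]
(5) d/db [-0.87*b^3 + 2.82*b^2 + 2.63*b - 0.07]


(1) = 8*l + 3
(2) = 2/(y - 3)^3
(3) = 2
(4) = -4
(5) = -2.61*b^2 + 5.64*b + 2.63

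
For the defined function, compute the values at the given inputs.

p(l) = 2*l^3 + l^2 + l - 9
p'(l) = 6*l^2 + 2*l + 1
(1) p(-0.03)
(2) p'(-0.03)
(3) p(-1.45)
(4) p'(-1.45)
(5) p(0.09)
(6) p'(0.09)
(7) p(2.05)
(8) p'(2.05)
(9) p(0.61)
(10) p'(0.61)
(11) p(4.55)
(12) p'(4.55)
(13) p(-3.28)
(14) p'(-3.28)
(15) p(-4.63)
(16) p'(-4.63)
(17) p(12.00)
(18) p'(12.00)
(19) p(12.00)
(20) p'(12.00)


(1) = -9.03
(2) = 0.95
(3) = -14.44
(4) = 10.71
(5) = -8.90
(6) = 1.23
(7) = 14.48
(8) = 30.31
(9) = -7.56
(10) = 4.45
(11) = 204.65
(12) = 134.31
(13) = -72.10
(14) = 58.99
(15) = -190.70
(16) = 120.36
(17) = 3603.00
(18) = 889.00
(19) = 3603.00
(20) = 889.00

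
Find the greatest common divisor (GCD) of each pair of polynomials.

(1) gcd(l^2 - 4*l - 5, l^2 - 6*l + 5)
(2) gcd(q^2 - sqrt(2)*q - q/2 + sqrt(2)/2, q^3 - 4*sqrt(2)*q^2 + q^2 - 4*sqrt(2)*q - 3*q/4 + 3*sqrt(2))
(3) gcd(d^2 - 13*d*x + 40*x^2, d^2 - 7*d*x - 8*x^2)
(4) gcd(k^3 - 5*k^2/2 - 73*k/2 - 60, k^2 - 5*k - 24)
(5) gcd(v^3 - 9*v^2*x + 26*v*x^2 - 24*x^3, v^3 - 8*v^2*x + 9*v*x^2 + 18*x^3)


(1) = l - 5
(2) = gcd((q - 1/2)*(q - sqrt(2)), (q - 1/2)*(q + 3/2)*(q - 4*sqrt(2))) = q - 1/2
(3) = -d + 8*x
(4) = k^2 - 5*k - 24
(5) = -v + 3*x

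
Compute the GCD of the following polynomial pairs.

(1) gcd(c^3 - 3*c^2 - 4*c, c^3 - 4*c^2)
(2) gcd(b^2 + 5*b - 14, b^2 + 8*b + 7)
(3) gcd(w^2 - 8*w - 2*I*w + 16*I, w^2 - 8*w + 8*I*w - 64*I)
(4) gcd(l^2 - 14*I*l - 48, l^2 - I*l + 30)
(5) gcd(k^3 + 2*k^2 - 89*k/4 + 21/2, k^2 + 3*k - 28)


(1) = c^2 - 4*c
(2) = b + 7
(3) = w - 8
(4) = l - 6*I
(5) = gcd((k - 7/2)*(k - 1/2)*(k + 6), (k - 4)*(k + 7)) = 1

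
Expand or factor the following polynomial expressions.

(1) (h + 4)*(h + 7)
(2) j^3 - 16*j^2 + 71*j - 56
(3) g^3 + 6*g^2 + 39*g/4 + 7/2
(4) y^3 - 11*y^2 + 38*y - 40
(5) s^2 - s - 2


(1) = h^2 + 11*h + 28
(2) = (j - 8)*(j - 7)*(j - 1)
(3) = (g + 1/2)*(g + 2)*(g + 7/2)
(4) = (y - 5)*(y - 4)*(y - 2)
(5) = (s - 2)*(s + 1)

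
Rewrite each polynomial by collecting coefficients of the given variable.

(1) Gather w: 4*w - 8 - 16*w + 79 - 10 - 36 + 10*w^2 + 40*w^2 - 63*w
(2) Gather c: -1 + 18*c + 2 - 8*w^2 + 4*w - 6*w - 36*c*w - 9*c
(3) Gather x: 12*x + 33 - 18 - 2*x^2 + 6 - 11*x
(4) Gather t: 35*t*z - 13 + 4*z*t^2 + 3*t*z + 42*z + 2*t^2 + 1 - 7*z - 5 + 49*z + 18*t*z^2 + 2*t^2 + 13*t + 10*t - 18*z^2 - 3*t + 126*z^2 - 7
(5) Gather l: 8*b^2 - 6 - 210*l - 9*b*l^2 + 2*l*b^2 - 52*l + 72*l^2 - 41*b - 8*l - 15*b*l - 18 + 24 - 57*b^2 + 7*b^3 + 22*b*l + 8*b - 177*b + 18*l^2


(1) = 50*w^2 - 75*w + 25
(2) = c*(9 - 36*w) - 8*w^2 - 2*w + 1
(3) = -2*x^2 + x + 21
(4) = t^2*(4*z + 4) + t*(18*z^2 + 38*z + 20) + 108*z^2 + 84*z - 24
(5) = 7*b^3 - 49*b^2 - 210*b + l^2*(90 - 9*b) + l*(2*b^2 + 7*b - 270)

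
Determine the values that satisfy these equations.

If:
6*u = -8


Then:
u = -4/3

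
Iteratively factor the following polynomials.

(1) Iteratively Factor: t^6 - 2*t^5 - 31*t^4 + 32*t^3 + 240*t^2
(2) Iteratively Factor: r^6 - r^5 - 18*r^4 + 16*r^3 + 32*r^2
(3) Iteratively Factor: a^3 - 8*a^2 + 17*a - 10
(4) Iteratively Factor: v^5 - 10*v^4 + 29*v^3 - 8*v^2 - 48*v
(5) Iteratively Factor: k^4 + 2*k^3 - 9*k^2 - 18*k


(1) = (t)*(t^5 - 2*t^4 - 31*t^3 + 32*t^2 + 240*t) = t*(t - 5)*(t^4 + 3*t^3 - 16*t^2 - 48*t) = t*(t - 5)*(t + 3)*(t^3 - 16*t) = t^2*(t - 5)*(t + 3)*(t^2 - 16) = t^2*(t - 5)*(t - 4)*(t + 3)*(t + 4)
(2) = (r - 4)*(r^5 + 3*r^4 - 6*r^3 - 8*r^2) = (r - 4)*(r + 1)*(r^4 + 2*r^3 - 8*r^2) = r*(r - 4)*(r + 1)*(r^3 + 2*r^2 - 8*r) = r^2*(r - 4)*(r + 1)*(r^2 + 2*r - 8) = r^2*(r - 4)*(r + 1)*(r + 4)*(r - 2)
(3) = (a - 5)*(a^2 - 3*a + 2) = (a - 5)*(a - 2)*(a - 1)
(4) = (v - 4)*(v^4 - 6*v^3 + 5*v^2 + 12*v) = (v - 4)*(v + 1)*(v^3 - 7*v^2 + 12*v) = (v - 4)*(v - 3)*(v + 1)*(v^2 - 4*v) = v*(v - 4)*(v - 3)*(v + 1)*(v - 4)
(5) = (k + 3)*(k^3 - k^2 - 6*k) = k*(k + 3)*(k^2 - k - 6) = k*(k + 2)*(k + 3)*(k - 3)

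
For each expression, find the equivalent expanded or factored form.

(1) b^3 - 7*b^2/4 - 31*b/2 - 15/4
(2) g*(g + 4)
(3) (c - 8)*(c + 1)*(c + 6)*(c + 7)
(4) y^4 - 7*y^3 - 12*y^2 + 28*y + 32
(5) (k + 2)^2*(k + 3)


(1) = (b - 5)*(b + 1/4)*(b + 3)
(2) = g^2 + 4*g
(3) = c^4 + 6*c^3 - 57*c^2 - 398*c - 336
(4) = (y - 8)*(y - 2)*(y + 1)*(y + 2)
(5) = k^3 + 7*k^2 + 16*k + 12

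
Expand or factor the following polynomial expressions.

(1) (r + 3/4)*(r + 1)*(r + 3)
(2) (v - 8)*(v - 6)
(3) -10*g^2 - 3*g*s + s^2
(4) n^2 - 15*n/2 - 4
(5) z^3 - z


(1) = r^3 + 19*r^2/4 + 6*r + 9/4
(2) = v^2 - 14*v + 48
(3) = (-5*g + s)*(2*g + s)
(4) = (n - 8)*(n + 1/2)
(5) = z*(z - 1)*(z + 1)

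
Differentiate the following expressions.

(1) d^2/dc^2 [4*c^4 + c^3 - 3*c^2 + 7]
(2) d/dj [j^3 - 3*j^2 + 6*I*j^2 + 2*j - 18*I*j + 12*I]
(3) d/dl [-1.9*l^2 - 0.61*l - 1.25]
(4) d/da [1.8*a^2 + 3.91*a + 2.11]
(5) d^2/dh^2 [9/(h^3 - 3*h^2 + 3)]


(1) = 48*c^2 + 6*c - 6
(2) = 3*j^2 + j*(-6 + 12*I) + 2 - 18*I
(3) = -3.8*l - 0.61
(4) = 3.6*a + 3.91
(5) = 54*(3*h^2*(h - 2)^2 + (1 - h)*(h^3 - 3*h^2 + 3))/(h^3 - 3*h^2 + 3)^3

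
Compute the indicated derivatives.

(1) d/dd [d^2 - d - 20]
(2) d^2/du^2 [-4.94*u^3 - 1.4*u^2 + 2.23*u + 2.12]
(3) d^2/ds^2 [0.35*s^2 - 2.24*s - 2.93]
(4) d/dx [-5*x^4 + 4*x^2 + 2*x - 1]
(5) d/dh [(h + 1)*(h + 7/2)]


(1) = 2*d - 1
(2) = -29.64*u - 2.8
(3) = 0.700000000000000
(4) = -20*x^3 + 8*x + 2
(5) = 2*h + 9/2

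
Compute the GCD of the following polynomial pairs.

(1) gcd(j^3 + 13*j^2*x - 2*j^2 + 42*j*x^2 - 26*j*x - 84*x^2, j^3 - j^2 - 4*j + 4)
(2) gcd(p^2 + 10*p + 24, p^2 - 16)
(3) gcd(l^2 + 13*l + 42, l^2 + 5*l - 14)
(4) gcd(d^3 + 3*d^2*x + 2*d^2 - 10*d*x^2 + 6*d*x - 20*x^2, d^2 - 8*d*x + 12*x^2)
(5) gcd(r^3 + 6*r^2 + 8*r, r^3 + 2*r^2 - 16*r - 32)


(1) = j - 2
(2) = p + 4
(3) = gcd((l + 6)*(l + 7), (l - 2)*(l + 7)) = l + 7
(4) = gcd((d + 2)*(d - 2*x)*(d + 5*x), (d - 6*x)*(d - 2*x)) = -d + 2*x
(5) = r^2 + 6*r + 8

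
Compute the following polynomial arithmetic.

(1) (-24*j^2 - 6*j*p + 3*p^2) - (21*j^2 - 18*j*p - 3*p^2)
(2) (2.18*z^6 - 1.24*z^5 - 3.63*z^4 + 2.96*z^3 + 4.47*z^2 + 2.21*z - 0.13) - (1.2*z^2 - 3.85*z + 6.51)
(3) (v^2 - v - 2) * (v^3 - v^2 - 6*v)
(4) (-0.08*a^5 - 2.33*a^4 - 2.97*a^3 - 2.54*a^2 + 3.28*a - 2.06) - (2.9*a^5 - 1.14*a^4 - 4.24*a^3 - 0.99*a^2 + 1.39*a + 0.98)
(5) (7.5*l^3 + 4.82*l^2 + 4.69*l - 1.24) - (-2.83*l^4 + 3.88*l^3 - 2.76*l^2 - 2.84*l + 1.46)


(1) = -45*j^2 + 12*j*p + 6*p^2
(2) = 2.18*z^6 - 1.24*z^5 - 3.63*z^4 + 2.96*z^3 + 3.27*z^2 + 6.06*z - 6.64
(3) = v^5 - 2*v^4 - 7*v^3 + 8*v^2 + 12*v
(4) = -2.98*a^5 - 1.19*a^4 + 1.27*a^3 - 1.55*a^2 + 1.89*a - 3.04
(5) = 2.83*l^4 + 3.62*l^3 + 7.58*l^2 + 7.53*l - 2.7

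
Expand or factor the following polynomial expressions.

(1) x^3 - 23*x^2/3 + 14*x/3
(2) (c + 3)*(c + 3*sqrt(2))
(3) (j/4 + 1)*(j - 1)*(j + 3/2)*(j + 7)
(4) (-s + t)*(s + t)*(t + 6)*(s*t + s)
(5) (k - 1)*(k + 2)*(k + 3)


(1) = x*(x - 7)*(x - 2/3)
(2) = c^2 + 3*c + 3*sqrt(2)*c + 9*sqrt(2)
(3) = j^4/4 + 23*j^3/8 + 8*j^2 - 5*j/8 - 21/2
(4) = -s^3*t^2 - 7*s^3*t - 6*s^3 + s*t^4 + 7*s*t^3 + 6*s*t^2
(5) = k^3 + 4*k^2 + k - 6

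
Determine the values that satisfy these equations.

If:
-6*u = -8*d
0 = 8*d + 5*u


Then:
d = 0
u = 0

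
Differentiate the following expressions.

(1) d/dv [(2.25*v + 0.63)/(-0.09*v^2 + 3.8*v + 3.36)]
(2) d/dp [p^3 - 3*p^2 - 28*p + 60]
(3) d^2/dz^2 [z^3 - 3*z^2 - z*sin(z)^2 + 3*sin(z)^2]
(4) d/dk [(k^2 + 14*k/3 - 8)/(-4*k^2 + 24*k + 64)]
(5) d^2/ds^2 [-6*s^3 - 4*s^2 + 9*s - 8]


(1) = (0.2025*v^2 + 0.1134*v + 5.166)/(0.0081*v^4 - 0.684*v^3 + 13.8352*v^2 + 25.536*v + 11.2896)
(2) = 3*p^2 - 6*p - 28
(3) = -2*z*cos(2*z) + 6*z - 2*sin(2*z) + 6*cos(2*z) - 6
(4) = 4*(2*k^2 + 3*k + 23)/(3*(k^4 - 12*k^3 + 4*k^2 + 192*k + 256))
(5) = -36*s - 8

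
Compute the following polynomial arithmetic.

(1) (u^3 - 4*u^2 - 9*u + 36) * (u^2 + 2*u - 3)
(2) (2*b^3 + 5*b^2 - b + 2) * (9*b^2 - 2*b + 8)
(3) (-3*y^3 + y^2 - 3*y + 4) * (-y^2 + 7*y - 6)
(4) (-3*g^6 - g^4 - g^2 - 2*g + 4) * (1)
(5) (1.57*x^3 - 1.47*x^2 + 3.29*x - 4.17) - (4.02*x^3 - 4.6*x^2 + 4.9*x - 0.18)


(1) = u^5 - 2*u^4 - 20*u^3 + 30*u^2 + 99*u - 108
(2) = 18*b^5 + 41*b^4 - 3*b^3 + 60*b^2 - 12*b + 16
(3) = 3*y^5 - 22*y^4 + 28*y^3 - 31*y^2 + 46*y - 24
(4) = -3*g^6 - g^4 - g^2 - 2*g + 4
(5) = -2.45*x^3 + 3.13*x^2 - 1.61*x - 3.99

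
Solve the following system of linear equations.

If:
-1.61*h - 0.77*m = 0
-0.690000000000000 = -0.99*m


Then:
h = -0.33
m = 0.70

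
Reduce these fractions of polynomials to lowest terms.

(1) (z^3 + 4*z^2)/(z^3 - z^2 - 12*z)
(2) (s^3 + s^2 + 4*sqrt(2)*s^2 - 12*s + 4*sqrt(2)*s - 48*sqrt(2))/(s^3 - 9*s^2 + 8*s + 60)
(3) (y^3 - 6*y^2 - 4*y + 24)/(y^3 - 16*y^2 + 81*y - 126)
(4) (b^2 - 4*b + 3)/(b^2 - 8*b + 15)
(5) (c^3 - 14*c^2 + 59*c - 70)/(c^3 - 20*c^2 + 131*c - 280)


(1) = (z^2 + 4*z)/(z^2 - z - 12)
(2) = (s^3 + s^2*(1 + 4*sqrt(2)) + s*(-12 + 4*sqrt(2)) - 48*sqrt(2))/(s^3 - 9*s^2 + 8*s + 60)
(3) = (y^2 - 4)/(y^2 - 10*y + 21)
(4) = (b - 1)/(b - 5)
(5) = (c - 2)/(c - 8)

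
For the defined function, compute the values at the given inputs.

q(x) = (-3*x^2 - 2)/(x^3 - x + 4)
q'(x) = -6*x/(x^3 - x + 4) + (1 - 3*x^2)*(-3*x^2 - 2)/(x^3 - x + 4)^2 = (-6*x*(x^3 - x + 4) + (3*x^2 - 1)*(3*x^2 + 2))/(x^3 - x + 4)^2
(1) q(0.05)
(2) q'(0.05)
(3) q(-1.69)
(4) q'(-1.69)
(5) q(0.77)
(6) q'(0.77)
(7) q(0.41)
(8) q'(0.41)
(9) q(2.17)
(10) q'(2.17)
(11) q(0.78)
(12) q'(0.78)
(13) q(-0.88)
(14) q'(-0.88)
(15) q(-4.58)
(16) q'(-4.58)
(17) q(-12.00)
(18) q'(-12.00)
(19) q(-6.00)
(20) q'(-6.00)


(1) = -0.51
(2) = -0.20
(3) = -12.24
(4) = 119.09
(5) = -1.03
(6) = -1.04
(7) = -0.68
(8) = -0.77
(9) = -1.34
(10) = 0.38
(11) = -1.04
(12) = -1.04
(13) = -1.03
(14) = 1.58
(15) = 0.74
(16) = 0.21
(17) = 0.25
(18) = 0.02
(19) = 0.53
(20) = 0.10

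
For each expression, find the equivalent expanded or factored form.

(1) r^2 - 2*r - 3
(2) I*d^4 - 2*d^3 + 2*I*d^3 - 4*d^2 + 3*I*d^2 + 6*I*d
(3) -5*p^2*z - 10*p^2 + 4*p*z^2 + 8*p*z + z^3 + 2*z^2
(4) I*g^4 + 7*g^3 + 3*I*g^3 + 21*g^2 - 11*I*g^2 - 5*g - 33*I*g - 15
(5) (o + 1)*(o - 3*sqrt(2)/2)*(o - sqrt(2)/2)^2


(1) = (r - 3)*(r + 1)
(2) = d*(d + 2)*(d + 3*I)*(I*d + 1)
(3) = (-p + z)*(5*p + z)*(z + 2)
(4) = (g + 3)*(g - 5*I)*(g - I)*(I*g + 1)
(5) = o^4 - 5*sqrt(2)*o^3/2 + o^3 - 5*sqrt(2)*o^2/2 + 7*o^2/2 - 3*sqrt(2)*o/4 + 7*o/2 - 3*sqrt(2)/4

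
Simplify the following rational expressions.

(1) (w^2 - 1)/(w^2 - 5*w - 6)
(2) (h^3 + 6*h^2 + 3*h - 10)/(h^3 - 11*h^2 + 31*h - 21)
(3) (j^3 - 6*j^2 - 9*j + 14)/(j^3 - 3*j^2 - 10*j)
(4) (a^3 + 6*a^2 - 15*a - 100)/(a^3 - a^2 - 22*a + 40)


(1) = (w - 1)/(w - 6)
(2) = (h^2 + 7*h + 10)/(h^2 - 10*h + 21)
(3) = (j^2 - 8*j + 7)/(j^2 - 5*j)
(4) = (a + 5)/(a - 2)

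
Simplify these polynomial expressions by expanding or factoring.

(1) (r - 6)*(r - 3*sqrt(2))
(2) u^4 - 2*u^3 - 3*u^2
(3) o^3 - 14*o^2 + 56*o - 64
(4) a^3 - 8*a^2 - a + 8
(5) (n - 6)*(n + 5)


(1) = r^2 - 6*r - 3*sqrt(2)*r + 18*sqrt(2)
(2) = u^2*(u - 3)*(u + 1)
(3) = (o - 8)*(o - 4)*(o - 2)
(4) = (a - 8)*(a - 1)*(a + 1)
(5) = n^2 - n - 30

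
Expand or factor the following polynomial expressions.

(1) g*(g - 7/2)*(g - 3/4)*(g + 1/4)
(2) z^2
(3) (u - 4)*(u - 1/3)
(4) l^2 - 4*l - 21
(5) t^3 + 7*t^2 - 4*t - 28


(1) = g^4 - 4*g^3 + 25*g^2/16 + 21*g/32
(2) = z^2
(3) = u^2 - 13*u/3 + 4/3
(4) = (l - 7)*(l + 3)
(5) = (t - 2)*(t + 2)*(t + 7)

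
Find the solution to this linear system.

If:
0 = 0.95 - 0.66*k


Then:
k = 1.44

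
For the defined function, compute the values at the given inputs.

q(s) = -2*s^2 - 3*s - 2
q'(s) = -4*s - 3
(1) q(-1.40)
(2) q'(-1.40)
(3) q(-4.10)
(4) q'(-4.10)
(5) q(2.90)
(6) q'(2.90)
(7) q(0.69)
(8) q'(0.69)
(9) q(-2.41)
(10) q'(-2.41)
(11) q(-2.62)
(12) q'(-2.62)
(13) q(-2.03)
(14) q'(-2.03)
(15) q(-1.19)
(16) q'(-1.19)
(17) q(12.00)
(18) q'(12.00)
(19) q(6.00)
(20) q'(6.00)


(1) = -1.72
(2) = 2.60
(3) = -23.32
(4) = 13.40
(5) = -27.52
(6) = -14.60
(7) = -5.02
(8) = -5.76
(9) = -6.39
(10) = 6.64
(11) = -7.87
(12) = 7.48
(13) = -4.15
(14) = 5.12
(15) = -1.26
(16) = 1.76
(17) = -326.00
(18) = -51.00
(19) = -92.00
(20) = -27.00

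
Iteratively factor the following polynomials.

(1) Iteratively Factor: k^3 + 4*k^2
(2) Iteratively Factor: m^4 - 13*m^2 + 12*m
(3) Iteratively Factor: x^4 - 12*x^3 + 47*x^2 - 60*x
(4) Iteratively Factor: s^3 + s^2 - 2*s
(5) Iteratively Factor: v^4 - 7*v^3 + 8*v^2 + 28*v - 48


(1) = (k)*(k^2 + 4*k) = k*(k + 4)*(k)
(2) = (m - 3)*(m^3 + 3*m^2 - 4*m) = m*(m - 3)*(m^2 + 3*m - 4) = m*(m - 3)*(m - 1)*(m + 4)
(3) = (x - 3)*(x^3 - 9*x^2 + 20*x) = (x - 4)*(x - 3)*(x^2 - 5*x) = (x - 5)*(x - 4)*(x - 3)*(x)
(4) = (s + 2)*(s^2 - s) = s*(s + 2)*(s - 1)
(5) = (v - 3)*(v^3 - 4*v^2 - 4*v + 16) = (v - 3)*(v - 2)*(v^2 - 2*v - 8) = (v - 4)*(v - 3)*(v - 2)*(v + 2)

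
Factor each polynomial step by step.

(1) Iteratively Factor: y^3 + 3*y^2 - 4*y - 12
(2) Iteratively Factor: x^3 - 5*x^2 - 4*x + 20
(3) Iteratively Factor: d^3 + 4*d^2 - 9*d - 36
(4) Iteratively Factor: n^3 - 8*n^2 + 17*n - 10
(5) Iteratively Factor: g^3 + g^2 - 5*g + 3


(1) = (y - 2)*(y^2 + 5*y + 6) = (y - 2)*(y + 3)*(y + 2)
(2) = (x - 2)*(x^2 - 3*x - 10) = (x - 5)*(x - 2)*(x + 2)
(3) = (d - 3)*(d^2 + 7*d + 12) = (d - 3)*(d + 3)*(d + 4)
(4) = (n - 2)*(n^2 - 6*n + 5) = (n - 2)*(n - 1)*(n - 5)
(5) = (g - 1)*(g^2 + 2*g - 3) = (g - 1)*(g + 3)*(g - 1)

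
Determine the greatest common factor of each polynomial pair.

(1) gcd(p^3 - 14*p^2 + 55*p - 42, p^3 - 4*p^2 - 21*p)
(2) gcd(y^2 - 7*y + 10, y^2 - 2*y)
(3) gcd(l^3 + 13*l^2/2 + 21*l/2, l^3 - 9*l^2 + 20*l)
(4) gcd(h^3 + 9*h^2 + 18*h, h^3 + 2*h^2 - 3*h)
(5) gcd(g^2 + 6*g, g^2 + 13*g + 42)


(1) = p - 7
(2) = y - 2
(3) = gcd(l*(l + 3)*(l + 7/2), l*(l - 5)*(l - 4)) = l
(4) = gcd(h*(h + 3)*(h + 6), h*(h - 1)*(h + 3)) = h^2 + 3*h
(5) = gcd(g*(g + 6), (g + 6)*(g + 7)) = g + 6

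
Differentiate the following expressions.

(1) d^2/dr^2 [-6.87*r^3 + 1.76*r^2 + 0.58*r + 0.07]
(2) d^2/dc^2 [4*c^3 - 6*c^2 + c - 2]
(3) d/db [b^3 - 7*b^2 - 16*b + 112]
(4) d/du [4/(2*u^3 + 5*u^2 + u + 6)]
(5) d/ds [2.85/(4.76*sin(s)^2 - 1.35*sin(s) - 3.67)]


(1) = 3.52 - 41.22*r
(2) = 24*c - 12
(3) = 3*b^2 - 14*b - 16
(4) = 4*(-6*u^2 - 10*u - 1)/(2*u^3 + 5*u^2 + u + 6)^2
(5) = (3.8475 - 27.132*sin(s))*cos(s)/(-4.76*sin(s)^2 + 1.35*sin(s) + 3.67)^2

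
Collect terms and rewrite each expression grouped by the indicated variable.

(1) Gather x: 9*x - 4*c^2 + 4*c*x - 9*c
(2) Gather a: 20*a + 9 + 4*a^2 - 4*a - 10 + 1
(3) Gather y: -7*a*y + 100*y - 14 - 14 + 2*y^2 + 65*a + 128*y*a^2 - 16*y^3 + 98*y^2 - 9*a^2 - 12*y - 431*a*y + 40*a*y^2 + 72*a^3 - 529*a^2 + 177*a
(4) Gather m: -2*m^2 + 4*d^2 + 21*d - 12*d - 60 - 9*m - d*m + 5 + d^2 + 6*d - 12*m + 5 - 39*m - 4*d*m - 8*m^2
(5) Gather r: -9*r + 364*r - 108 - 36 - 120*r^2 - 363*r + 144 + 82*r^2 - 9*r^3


(1) = -4*c^2 - 9*c + x*(4*c + 9)
(2) = 4*a^2 + 16*a
(3) = 72*a^3 - 538*a^2 + 242*a - 16*y^3 + y^2*(40*a + 100) + y*(128*a^2 - 438*a + 88) - 28
(4) = 5*d^2 + 15*d - 10*m^2 + m*(-5*d - 60) - 50
(5) = -9*r^3 - 38*r^2 - 8*r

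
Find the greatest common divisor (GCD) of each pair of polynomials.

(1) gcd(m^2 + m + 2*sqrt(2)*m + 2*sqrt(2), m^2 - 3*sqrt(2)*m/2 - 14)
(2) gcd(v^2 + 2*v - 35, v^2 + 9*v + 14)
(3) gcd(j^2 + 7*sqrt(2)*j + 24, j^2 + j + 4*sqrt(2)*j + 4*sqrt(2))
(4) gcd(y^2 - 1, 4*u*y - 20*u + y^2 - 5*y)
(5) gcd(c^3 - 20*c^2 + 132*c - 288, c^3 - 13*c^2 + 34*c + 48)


(1) = m + 2*sqrt(2)
(2) = gcd((v - 5)*(v + 7), (v + 2)*(v + 7)) = v + 7
(3) = gcd((j + 3*sqrt(2))*(j + 4*sqrt(2)), (j + 1)*(j + 4*sqrt(2))) = j + 4*sqrt(2)
(4) = 1
(5) = c^2 - 14*c + 48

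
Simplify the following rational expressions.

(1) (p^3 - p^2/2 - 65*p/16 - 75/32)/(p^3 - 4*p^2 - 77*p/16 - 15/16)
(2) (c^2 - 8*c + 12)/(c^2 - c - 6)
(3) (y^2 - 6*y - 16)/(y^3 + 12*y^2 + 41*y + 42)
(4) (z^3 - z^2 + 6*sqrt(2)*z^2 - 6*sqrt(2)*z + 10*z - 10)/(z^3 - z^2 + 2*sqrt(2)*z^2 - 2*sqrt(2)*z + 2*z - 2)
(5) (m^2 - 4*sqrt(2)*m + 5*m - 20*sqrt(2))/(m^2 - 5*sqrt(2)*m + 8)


(1) = (8*p^2 - 10*p - 25)/(8*p^2 - 38*p - 10)
(2) = (c^2 - 8*c + 12)/(c^2 - c - 6)
(3) = (y - 8)/(y^2 + 10*y + 21)
(4) = (z + 5*sqrt(2))/(z + sqrt(2))
(5) = (m + 5)/(m - sqrt(2))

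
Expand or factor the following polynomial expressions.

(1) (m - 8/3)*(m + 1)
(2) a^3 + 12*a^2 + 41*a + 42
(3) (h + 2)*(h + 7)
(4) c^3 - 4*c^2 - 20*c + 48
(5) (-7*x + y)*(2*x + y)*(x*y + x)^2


(1) = m^2 - 5*m/3 - 8/3
(2) = (a + 2)*(a + 3)*(a + 7)
(3) = h^2 + 9*h + 14
(4) = (c - 6)*(c - 2)*(c + 4)
(5) = -14*x^4*y^2 - 28*x^4*y - 14*x^4 - 5*x^3*y^3 - 10*x^3*y^2 - 5*x^3*y + x^2*y^4 + 2*x^2*y^3 + x^2*y^2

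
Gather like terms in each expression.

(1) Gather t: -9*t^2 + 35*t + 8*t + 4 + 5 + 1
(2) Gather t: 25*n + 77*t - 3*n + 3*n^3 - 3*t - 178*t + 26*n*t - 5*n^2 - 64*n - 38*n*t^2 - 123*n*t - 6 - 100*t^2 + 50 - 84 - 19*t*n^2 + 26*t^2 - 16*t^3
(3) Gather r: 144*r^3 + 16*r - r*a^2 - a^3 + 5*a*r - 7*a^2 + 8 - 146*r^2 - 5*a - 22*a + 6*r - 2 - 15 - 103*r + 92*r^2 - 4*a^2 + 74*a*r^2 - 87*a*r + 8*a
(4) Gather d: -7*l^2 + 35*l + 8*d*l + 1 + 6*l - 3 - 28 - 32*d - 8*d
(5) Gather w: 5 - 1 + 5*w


(1) = -9*t^2 + 43*t + 10
(2) = 3*n^3 - 5*n^2 - 42*n - 16*t^3 + t^2*(-38*n - 74) + t*(-19*n^2 - 97*n - 104) - 40
(3) = -a^3 - 11*a^2 - 19*a + 144*r^3 + r^2*(74*a - 54) + r*(-a^2 - 82*a - 81) - 9
(4) = d*(8*l - 40) - 7*l^2 + 41*l - 30
(5) = 5*w + 4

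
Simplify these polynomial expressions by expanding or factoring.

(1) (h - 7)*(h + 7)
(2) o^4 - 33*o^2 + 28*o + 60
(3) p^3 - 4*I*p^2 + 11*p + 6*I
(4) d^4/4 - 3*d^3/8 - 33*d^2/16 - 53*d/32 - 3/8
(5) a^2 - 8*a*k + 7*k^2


(1) = h^2 - 49
(2) = (o - 5)*(o - 2)*(o + 1)*(o + 6)
(3) = (p - 6*I)*(p + I)^2
(4) = (d/2 + 1/4)^2*(d - 4)*(d + 3/2)
(5) = (a - 7*k)*(a - k)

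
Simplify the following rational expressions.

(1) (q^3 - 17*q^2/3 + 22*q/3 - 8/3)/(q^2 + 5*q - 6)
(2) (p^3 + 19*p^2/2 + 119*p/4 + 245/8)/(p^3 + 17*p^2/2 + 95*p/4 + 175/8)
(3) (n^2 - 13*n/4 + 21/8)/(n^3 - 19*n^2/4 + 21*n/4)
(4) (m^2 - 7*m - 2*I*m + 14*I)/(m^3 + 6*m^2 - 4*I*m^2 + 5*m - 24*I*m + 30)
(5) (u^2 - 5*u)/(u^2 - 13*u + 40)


(1) = (3*q^2 - 14*q + 8)/(3*q + 18)
(2) = (2*p + 7)/(2*p + 5)
(3) = (2*n - 3)/(2*n^2 - 6*n)
(4) = (m^2 + m*(-7 - 2*I) + 14*I)/(m^3 + m^2*(6 - 4*I) + m*(5 - 24*I) + 30)
(5) = u/(u - 8)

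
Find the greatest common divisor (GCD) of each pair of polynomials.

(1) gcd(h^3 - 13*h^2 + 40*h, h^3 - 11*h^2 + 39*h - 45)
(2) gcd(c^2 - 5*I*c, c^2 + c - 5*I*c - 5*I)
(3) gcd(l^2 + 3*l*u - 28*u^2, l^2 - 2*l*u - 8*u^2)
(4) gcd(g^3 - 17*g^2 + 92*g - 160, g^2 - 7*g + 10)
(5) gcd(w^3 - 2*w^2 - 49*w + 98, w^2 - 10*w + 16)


(1) = gcd(h*(h - 8)*(h - 5), (h - 5)*(h - 3)^2) = h - 5
(2) = c - 5*I
(3) = gcd((l - 4*u)*(l + 7*u), (l - 4*u)*(l + 2*u)) = -l + 4*u
(4) = g - 5
(5) = w - 2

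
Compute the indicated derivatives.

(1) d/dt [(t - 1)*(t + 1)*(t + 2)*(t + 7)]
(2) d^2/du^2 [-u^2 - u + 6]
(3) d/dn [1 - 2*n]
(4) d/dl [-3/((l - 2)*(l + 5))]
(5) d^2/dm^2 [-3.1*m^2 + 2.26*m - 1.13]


(1) = 4*t^3 + 27*t^2 + 26*t - 9
(2) = -2
(3) = -2
(4) = 3*(2*l + 3)/((l - 2)^2*(l + 5)^2)
(5) = -6.20000000000000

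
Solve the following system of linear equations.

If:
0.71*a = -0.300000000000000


Then:
a = -0.42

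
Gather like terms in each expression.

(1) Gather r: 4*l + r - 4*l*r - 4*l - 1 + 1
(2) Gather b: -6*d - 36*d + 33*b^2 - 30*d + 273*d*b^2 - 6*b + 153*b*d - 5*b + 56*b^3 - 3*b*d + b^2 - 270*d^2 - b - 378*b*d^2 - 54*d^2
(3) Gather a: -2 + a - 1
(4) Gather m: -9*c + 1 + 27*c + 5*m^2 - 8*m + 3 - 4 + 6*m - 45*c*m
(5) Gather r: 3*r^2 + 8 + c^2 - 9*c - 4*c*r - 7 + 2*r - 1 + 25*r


(1) = r*(1 - 4*l)
(2) = 56*b^3 + b^2*(273*d + 34) + b*(-378*d^2 + 150*d - 12) - 324*d^2 - 72*d
(3) = a - 3
(4) = 18*c + 5*m^2 + m*(-45*c - 2)
(5) = c^2 - 9*c + 3*r^2 + r*(27 - 4*c)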